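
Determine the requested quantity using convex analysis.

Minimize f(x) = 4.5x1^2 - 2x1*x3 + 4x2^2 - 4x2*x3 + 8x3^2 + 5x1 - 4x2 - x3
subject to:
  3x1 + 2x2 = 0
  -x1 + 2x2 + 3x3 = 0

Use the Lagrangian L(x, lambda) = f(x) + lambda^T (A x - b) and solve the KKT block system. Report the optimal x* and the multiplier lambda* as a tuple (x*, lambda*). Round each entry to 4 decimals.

Form the Lagrangian:
  L(x, lambda) = (1/2) x^T Q x + c^T x + lambda^T (A x - b)
Stationarity (grad_x L = 0): Q x + c + A^T lambda = 0.
Primal feasibility: A x = b.

This gives the KKT block system:
  [ Q   A^T ] [ x     ]   [-c ]
  [ A    0  ] [ lambda ] = [ b ]

Solving the linear system:
  x*      = (-0.1462, 0.2193, -0.195)
  lambda* = (-0.8353, 1.5681)
  f(x*)   = -0.7067

x* = (-0.1462, 0.2193, -0.195), lambda* = (-0.8353, 1.5681)


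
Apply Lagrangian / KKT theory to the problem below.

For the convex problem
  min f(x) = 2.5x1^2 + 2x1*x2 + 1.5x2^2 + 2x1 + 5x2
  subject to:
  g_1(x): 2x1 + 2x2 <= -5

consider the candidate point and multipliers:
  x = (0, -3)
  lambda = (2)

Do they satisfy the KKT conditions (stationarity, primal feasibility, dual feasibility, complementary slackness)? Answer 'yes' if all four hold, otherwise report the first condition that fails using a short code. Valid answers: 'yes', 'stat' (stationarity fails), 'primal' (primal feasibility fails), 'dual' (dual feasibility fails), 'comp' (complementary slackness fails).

Gradient of f: grad f(x) = Q x + c = (-4, -4)
Constraint values g_i(x) = a_i^T x - b_i:
  g_1((0, -3)) = -1
Stationarity residual: grad f(x) + sum_i lambda_i a_i = (0, 0)
  -> stationarity OK
Primal feasibility (all g_i <= 0): OK
Dual feasibility (all lambda_i >= 0): OK
Complementary slackness (lambda_i * g_i(x) = 0 for all i): FAILS

Verdict: the first failing condition is complementary_slackness -> comp.

comp


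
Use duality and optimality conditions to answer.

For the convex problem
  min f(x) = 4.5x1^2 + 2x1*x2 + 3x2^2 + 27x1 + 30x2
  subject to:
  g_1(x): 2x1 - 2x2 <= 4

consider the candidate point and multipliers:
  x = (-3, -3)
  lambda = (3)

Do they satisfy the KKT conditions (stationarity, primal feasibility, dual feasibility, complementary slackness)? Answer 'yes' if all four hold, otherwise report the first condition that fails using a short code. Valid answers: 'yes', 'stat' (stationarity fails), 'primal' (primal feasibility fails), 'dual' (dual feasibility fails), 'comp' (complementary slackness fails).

Gradient of f: grad f(x) = Q x + c = (-6, 6)
Constraint values g_i(x) = a_i^T x - b_i:
  g_1((-3, -3)) = -4
Stationarity residual: grad f(x) + sum_i lambda_i a_i = (0, 0)
  -> stationarity OK
Primal feasibility (all g_i <= 0): OK
Dual feasibility (all lambda_i >= 0): OK
Complementary slackness (lambda_i * g_i(x) = 0 for all i): FAILS

Verdict: the first failing condition is complementary_slackness -> comp.

comp


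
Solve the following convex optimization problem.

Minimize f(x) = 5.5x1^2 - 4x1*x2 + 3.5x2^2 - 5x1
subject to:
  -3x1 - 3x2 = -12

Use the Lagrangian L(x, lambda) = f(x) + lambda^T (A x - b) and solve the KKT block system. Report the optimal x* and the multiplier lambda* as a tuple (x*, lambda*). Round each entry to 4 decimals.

Form the Lagrangian:
  L(x, lambda) = (1/2) x^T Q x + c^T x + lambda^T (A x - b)
Stationarity (grad_x L = 0): Q x + c + A^T lambda = 0.
Primal feasibility: A x = b.

This gives the KKT block system:
  [ Q   A^T ] [ x     ]   [-c ]
  [ A    0  ] [ lambda ] = [ b ]

Solving the linear system:
  x*      = (1.8846, 2.1154)
  lambda* = (2.4231)
  f(x*)   = 9.8269

x* = (1.8846, 2.1154), lambda* = (2.4231)


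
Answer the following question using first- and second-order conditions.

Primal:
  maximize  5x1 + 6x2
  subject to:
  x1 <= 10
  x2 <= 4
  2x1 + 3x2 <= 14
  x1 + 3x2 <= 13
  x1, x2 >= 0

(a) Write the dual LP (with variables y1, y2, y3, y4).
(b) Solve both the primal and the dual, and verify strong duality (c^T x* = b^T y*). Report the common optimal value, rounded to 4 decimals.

The standard primal-dual pair for 'max c^T x s.t. A x <= b, x >= 0' is:
  Dual:  min b^T y  s.t.  A^T y >= c,  y >= 0.

So the dual LP is:
  minimize  10y1 + 4y2 + 14y3 + 13y4
  subject to:
    y1 + 2y3 + y4 >= 5
    y2 + 3y3 + 3y4 >= 6
    y1, y2, y3, y4 >= 0

Solving the primal: x* = (7, 0).
  primal value c^T x* = 35.
Solving the dual: y* = (0, 0, 2.5, 0).
  dual value b^T y* = 35.
Strong duality: c^T x* = b^T y*. Confirmed.

35


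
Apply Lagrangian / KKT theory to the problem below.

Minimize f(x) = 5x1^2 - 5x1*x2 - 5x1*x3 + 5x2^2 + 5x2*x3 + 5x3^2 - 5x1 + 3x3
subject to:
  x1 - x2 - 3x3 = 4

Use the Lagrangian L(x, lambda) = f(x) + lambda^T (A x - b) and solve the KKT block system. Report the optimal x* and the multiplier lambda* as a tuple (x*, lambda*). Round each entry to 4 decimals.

Form the Lagrangian:
  L(x, lambda) = (1/2) x^T Q x + c^T x + lambda^T (A x - b)
Stationarity (grad_x L = 0): Q x + c + A^T lambda = 0.
Primal feasibility: A x = b.

This gives the KKT block system:
  [ Q   A^T ] [ x     ]   [-c ]
  [ A    0  ] [ lambda ] = [ b ]

Solving the linear system:
  x*      = (0.4316, 0.5684, -1.3789)
  lambda* = (-3.3684)
  f(x*)   = 3.5895

x* = (0.4316, 0.5684, -1.3789), lambda* = (-3.3684)


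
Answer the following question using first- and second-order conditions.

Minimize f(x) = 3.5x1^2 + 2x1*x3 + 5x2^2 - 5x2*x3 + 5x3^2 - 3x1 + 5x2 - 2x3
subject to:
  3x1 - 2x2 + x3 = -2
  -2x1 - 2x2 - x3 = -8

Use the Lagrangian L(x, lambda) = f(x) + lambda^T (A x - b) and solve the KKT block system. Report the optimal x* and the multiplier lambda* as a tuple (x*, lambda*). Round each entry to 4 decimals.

Form the Lagrangian:
  L(x, lambda) = (1/2) x^T Q x + c^T x + lambda^T (A x - b)
Stationarity (grad_x L = 0): Q x + c + A^T lambda = 0.
Primal feasibility: A x = b.

This gives the KKT block system:
  [ Q   A^T ] [ x     ]   [-c ]
  [ A    0  ] [ lambda ] = [ b ]

Solving the linear system:
  x*      = (0.4821, 2.6205, 1.7947)
  lambda* = (3.6535, 7.4623)
  f(x*)   = 37.5363

x* = (0.4821, 2.6205, 1.7947), lambda* = (3.6535, 7.4623)


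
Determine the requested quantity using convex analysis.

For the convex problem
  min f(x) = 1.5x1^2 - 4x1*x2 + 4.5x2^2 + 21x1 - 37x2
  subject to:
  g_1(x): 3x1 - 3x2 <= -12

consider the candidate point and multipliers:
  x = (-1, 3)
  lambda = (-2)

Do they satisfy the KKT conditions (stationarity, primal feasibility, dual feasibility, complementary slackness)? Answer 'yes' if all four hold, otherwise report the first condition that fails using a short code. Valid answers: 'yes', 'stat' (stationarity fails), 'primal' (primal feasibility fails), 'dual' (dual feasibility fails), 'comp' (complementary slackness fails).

Gradient of f: grad f(x) = Q x + c = (6, -6)
Constraint values g_i(x) = a_i^T x - b_i:
  g_1((-1, 3)) = 0
Stationarity residual: grad f(x) + sum_i lambda_i a_i = (0, 0)
  -> stationarity OK
Primal feasibility (all g_i <= 0): OK
Dual feasibility (all lambda_i >= 0): FAILS
Complementary slackness (lambda_i * g_i(x) = 0 for all i): OK

Verdict: the first failing condition is dual_feasibility -> dual.

dual


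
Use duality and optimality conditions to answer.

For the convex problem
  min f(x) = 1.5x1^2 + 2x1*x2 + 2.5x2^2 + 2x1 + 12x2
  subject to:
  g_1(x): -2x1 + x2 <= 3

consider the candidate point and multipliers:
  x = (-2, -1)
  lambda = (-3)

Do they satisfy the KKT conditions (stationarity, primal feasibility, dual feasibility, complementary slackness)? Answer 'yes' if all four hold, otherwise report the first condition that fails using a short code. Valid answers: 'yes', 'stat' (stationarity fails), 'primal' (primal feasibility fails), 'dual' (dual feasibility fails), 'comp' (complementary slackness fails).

Gradient of f: grad f(x) = Q x + c = (-6, 3)
Constraint values g_i(x) = a_i^T x - b_i:
  g_1((-2, -1)) = 0
Stationarity residual: grad f(x) + sum_i lambda_i a_i = (0, 0)
  -> stationarity OK
Primal feasibility (all g_i <= 0): OK
Dual feasibility (all lambda_i >= 0): FAILS
Complementary slackness (lambda_i * g_i(x) = 0 for all i): OK

Verdict: the first failing condition is dual_feasibility -> dual.

dual


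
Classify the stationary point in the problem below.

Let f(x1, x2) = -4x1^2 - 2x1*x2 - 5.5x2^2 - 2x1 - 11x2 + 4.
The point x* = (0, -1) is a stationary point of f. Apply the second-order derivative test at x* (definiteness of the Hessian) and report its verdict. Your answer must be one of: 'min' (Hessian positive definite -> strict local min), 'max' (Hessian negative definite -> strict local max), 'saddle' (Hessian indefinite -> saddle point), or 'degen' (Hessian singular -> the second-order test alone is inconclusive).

Compute the Hessian H = grad^2 f:
  H = [[-8, -2], [-2, -11]]
Verify stationarity: grad f(x*) = H x* + g = (0, 0).
Eigenvalues of H: -12, -7.
Both eigenvalues < 0, so H is negative definite -> x* is a strict local max.

max


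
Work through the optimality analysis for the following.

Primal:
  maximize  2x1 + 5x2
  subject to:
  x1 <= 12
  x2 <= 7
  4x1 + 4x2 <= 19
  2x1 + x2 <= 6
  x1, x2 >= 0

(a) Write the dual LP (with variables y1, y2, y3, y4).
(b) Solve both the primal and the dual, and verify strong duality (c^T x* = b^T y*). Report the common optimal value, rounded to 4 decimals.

The standard primal-dual pair for 'max c^T x s.t. A x <= b, x >= 0' is:
  Dual:  min b^T y  s.t.  A^T y >= c,  y >= 0.

So the dual LP is:
  minimize  12y1 + 7y2 + 19y3 + 6y4
  subject to:
    y1 + 4y3 + 2y4 >= 2
    y2 + 4y3 + y4 >= 5
    y1, y2, y3, y4 >= 0

Solving the primal: x* = (0, 4.75).
  primal value c^T x* = 23.75.
Solving the dual: y* = (0, 0, 1.25, 0).
  dual value b^T y* = 23.75.
Strong duality: c^T x* = b^T y*. Confirmed.

23.75


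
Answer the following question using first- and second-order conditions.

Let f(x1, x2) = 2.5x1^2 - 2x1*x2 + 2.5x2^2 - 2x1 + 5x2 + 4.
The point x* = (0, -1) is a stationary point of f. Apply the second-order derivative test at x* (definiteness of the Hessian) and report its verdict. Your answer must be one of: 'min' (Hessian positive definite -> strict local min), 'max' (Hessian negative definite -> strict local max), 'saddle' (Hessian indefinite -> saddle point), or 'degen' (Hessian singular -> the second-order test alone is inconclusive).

Compute the Hessian H = grad^2 f:
  H = [[5, -2], [-2, 5]]
Verify stationarity: grad f(x*) = H x* + g = (0, 0).
Eigenvalues of H: 3, 7.
Both eigenvalues > 0, so H is positive definite -> x* is a strict local min.

min


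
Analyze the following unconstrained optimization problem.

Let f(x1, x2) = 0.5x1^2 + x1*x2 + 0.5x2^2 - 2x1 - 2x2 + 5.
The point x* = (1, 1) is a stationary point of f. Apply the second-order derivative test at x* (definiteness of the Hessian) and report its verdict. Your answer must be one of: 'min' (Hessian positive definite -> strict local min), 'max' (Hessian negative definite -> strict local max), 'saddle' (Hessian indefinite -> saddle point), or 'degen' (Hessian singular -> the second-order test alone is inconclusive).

Compute the Hessian H = grad^2 f:
  H = [[1, 1], [1, 1]]
Verify stationarity: grad f(x*) = H x* + g = (0, 0).
Eigenvalues of H: 0, 2.
H has a zero eigenvalue (singular; positive semidefinite but not definite), so H is neither positive definite, negative definite, nor indefinite. The second-order test alone is inconclusive -> degen.
(Indeed, f is constant along the null direction of H through x*, so x* is not a strict local extremum.)

degen


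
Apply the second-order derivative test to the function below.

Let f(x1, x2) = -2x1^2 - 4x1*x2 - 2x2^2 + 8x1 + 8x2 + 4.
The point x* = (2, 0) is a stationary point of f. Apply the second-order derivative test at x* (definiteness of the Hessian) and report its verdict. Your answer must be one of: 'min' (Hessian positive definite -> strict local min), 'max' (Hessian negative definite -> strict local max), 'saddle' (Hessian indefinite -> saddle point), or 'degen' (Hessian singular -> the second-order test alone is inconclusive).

Compute the Hessian H = grad^2 f:
  H = [[-4, -4], [-4, -4]]
Verify stationarity: grad f(x*) = H x* + g = (0, 0).
Eigenvalues of H: -8, 0.
H has a zero eigenvalue (singular; negative semidefinite but not definite), so H is neither positive definite, negative definite, nor indefinite. The second-order test alone is inconclusive -> degen.
(Indeed, f is constant along the null direction of H through x*, so x* is not a strict local extremum.)

degen


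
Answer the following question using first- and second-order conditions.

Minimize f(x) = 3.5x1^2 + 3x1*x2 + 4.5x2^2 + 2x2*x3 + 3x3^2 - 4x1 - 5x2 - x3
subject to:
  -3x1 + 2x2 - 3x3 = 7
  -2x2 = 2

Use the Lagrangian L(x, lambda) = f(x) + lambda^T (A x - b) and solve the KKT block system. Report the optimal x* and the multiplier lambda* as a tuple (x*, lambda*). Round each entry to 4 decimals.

Form the Lagrangian:
  L(x, lambda) = (1/2) x^T Q x + c^T x + lambda^T (A x - b)
Stationarity (grad_x L = 0): Q x + c + A^T lambda = 0.
Primal feasibility: A x = b.

This gives the KKT block system:
  [ Q   A^T ] [ x     ]   [-c ]
  [ A    0  ] [ lambda ] = [ b ]

Solving the linear system:
  x*      = (-1.0769, -1, -1.9231)
  lambda* = (-4.8462, -15.3846)
  f(x*)   = 37.9615

x* = (-1.0769, -1, -1.9231), lambda* = (-4.8462, -15.3846)


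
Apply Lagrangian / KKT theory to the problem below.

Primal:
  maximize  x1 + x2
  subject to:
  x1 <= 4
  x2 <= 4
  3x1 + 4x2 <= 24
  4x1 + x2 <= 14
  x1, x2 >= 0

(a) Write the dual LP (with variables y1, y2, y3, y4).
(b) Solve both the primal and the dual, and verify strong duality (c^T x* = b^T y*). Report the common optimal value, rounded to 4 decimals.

The standard primal-dual pair for 'max c^T x s.t. A x <= b, x >= 0' is:
  Dual:  min b^T y  s.t.  A^T y >= c,  y >= 0.

So the dual LP is:
  minimize  4y1 + 4y2 + 24y3 + 14y4
  subject to:
    y1 + 3y3 + 4y4 >= 1
    y2 + 4y3 + y4 >= 1
    y1, y2, y3, y4 >= 0

Solving the primal: x* = (2.5, 4).
  primal value c^T x* = 6.5.
Solving the dual: y* = (0, 0.75, 0, 0.25).
  dual value b^T y* = 6.5.
Strong duality: c^T x* = b^T y*. Confirmed.

6.5


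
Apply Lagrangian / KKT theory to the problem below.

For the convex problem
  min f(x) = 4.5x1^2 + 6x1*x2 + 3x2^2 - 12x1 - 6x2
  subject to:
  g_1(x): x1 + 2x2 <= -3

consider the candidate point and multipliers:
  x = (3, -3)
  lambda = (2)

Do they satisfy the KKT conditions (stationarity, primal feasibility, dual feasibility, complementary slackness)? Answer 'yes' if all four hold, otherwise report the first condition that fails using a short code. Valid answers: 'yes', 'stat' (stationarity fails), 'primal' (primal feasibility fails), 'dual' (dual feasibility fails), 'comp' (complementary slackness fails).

Gradient of f: grad f(x) = Q x + c = (-3, -6)
Constraint values g_i(x) = a_i^T x - b_i:
  g_1((3, -3)) = 0
Stationarity residual: grad f(x) + sum_i lambda_i a_i = (-1, -2)
  -> stationarity FAILS
Primal feasibility (all g_i <= 0): OK
Dual feasibility (all lambda_i >= 0): OK
Complementary slackness (lambda_i * g_i(x) = 0 for all i): OK

Verdict: the first failing condition is stationarity -> stat.

stat


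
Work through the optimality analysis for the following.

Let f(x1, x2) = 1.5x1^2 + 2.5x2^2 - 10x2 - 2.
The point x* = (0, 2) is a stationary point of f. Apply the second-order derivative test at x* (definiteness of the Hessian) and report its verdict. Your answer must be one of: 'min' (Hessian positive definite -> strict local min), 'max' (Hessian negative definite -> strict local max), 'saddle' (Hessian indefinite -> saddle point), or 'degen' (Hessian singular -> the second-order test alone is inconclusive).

Compute the Hessian H = grad^2 f:
  H = [[3, 0], [0, 5]]
Verify stationarity: grad f(x*) = H x* + g = (0, 0).
Eigenvalues of H: 3, 5.
Both eigenvalues > 0, so H is positive definite -> x* is a strict local min.

min


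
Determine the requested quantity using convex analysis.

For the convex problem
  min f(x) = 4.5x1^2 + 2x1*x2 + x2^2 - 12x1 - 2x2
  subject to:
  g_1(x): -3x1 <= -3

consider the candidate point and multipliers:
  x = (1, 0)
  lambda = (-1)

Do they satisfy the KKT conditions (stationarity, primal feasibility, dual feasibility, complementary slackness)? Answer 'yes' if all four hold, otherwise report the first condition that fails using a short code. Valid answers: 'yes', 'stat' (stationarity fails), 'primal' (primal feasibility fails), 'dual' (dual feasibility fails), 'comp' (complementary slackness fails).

Gradient of f: grad f(x) = Q x + c = (-3, 0)
Constraint values g_i(x) = a_i^T x - b_i:
  g_1((1, 0)) = 0
Stationarity residual: grad f(x) + sum_i lambda_i a_i = (0, 0)
  -> stationarity OK
Primal feasibility (all g_i <= 0): OK
Dual feasibility (all lambda_i >= 0): FAILS
Complementary slackness (lambda_i * g_i(x) = 0 for all i): OK

Verdict: the first failing condition is dual_feasibility -> dual.

dual


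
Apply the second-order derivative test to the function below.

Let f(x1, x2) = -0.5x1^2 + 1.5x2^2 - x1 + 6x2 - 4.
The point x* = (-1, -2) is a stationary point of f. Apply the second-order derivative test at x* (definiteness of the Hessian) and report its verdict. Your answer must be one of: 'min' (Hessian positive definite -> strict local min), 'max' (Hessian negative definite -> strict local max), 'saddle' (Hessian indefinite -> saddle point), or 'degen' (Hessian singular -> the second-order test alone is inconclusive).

Compute the Hessian H = grad^2 f:
  H = [[-1, 0], [0, 3]]
Verify stationarity: grad f(x*) = H x* + g = (0, 0).
Eigenvalues of H: -1, 3.
Eigenvalues have mixed signs, so H is indefinite -> x* is a saddle point.

saddle


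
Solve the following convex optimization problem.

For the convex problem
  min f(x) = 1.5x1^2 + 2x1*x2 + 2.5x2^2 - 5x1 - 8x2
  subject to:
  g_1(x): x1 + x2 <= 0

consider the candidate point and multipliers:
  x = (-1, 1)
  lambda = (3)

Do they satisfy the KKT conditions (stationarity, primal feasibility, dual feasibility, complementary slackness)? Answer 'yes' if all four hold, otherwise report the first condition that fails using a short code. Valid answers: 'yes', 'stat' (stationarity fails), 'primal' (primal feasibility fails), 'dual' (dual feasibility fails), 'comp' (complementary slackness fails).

Gradient of f: grad f(x) = Q x + c = (-6, -5)
Constraint values g_i(x) = a_i^T x - b_i:
  g_1((-1, 1)) = 0
Stationarity residual: grad f(x) + sum_i lambda_i a_i = (-3, -2)
  -> stationarity FAILS
Primal feasibility (all g_i <= 0): OK
Dual feasibility (all lambda_i >= 0): OK
Complementary slackness (lambda_i * g_i(x) = 0 for all i): OK

Verdict: the first failing condition is stationarity -> stat.

stat


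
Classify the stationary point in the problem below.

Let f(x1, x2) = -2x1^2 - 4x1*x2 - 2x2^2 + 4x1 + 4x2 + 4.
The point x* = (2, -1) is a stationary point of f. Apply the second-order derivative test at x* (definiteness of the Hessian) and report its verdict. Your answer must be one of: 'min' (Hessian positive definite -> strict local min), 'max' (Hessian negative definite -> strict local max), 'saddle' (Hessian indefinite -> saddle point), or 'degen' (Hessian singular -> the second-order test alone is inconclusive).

Compute the Hessian H = grad^2 f:
  H = [[-4, -4], [-4, -4]]
Verify stationarity: grad f(x*) = H x* + g = (0, 0).
Eigenvalues of H: -8, 0.
H has a zero eigenvalue (singular; negative semidefinite but not definite), so H is neither positive definite, negative definite, nor indefinite. The second-order test alone is inconclusive -> degen.
(Indeed, f is constant along the null direction of H through x*, so x* is not a strict local extremum.)

degen


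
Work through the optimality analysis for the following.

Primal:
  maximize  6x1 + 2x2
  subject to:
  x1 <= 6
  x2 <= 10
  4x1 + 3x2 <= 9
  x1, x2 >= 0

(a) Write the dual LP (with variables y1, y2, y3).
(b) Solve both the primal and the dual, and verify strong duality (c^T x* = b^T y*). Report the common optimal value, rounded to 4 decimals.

The standard primal-dual pair for 'max c^T x s.t. A x <= b, x >= 0' is:
  Dual:  min b^T y  s.t.  A^T y >= c,  y >= 0.

So the dual LP is:
  minimize  6y1 + 10y2 + 9y3
  subject to:
    y1 + 4y3 >= 6
    y2 + 3y3 >= 2
    y1, y2, y3 >= 0

Solving the primal: x* = (2.25, 0).
  primal value c^T x* = 13.5.
Solving the dual: y* = (0, 0, 1.5).
  dual value b^T y* = 13.5.
Strong duality: c^T x* = b^T y*. Confirmed.

13.5


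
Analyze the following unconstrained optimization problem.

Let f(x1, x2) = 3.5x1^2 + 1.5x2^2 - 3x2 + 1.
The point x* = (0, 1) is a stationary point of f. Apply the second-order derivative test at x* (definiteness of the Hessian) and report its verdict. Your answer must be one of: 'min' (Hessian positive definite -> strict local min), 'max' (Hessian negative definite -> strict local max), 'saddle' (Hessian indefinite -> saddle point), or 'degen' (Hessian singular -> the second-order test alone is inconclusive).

Compute the Hessian H = grad^2 f:
  H = [[7, 0], [0, 3]]
Verify stationarity: grad f(x*) = H x* + g = (0, 0).
Eigenvalues of H: 3, 7.
Both eigenvalues > 0, so H is positive definite -> x* is a strict local min.

min


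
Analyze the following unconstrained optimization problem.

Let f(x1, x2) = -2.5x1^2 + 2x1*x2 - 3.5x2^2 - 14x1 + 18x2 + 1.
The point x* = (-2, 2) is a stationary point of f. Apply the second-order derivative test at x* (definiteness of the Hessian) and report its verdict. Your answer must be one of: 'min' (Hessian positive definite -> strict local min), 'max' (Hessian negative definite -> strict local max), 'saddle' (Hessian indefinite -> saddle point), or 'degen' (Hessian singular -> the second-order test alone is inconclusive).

Compute the Hessian H = grad^2 f:
  H = [[-5, 2], [2, -7]]
Verify stationarity: grad f(x*) = H x* + g = (0, 0).
Eigenvalues of H: -8.2361, -3.7639.
Both eigenvalues < 0, so H is negative definite -> x* is a strict local max.

max


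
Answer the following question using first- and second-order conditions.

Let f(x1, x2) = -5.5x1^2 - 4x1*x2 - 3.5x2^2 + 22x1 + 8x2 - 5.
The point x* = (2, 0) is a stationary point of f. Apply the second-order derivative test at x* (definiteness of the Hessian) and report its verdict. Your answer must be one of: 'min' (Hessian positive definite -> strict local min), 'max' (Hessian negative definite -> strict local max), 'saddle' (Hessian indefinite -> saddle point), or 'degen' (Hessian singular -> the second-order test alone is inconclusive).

Compute the Hessian H = grad^2 f:
  H = [[-11, -4], [-4, -7]]
Verify stationarity: grad f(x*) = H x* + g = (0, 0).
Eigenvalues of H: -13.4721, -4.5279.
Both eigenvalues < 0, so H is negative definite -> x* is a strict local max.

max


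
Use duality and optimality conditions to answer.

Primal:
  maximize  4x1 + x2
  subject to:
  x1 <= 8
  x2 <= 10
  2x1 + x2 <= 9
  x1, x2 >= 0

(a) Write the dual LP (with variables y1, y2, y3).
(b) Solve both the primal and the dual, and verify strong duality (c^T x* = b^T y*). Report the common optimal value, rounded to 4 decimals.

The standard primal-dual pair for 'max c^T x s.t. A x <= b, x >= 0' is:
  Dual:  min b^T y  s.t.  A^T y >= c,  y >= 0.

So the dual LP is:
  minimize  8y1 + 10y2 + 9y3
  subject to:
    y1 + 2y3 >= 4
    y2 + y3 >= 1
    y1, y2, y3 >= 0

Solving the primal: x* = (4.5, 0).
  primal value c^T x* = 18.
Solving the dual: y* = (0, 0, 2).
  dual value b^T y* = 18.
Strong duality: c^T x* = b^T y*. Confirmed.

18


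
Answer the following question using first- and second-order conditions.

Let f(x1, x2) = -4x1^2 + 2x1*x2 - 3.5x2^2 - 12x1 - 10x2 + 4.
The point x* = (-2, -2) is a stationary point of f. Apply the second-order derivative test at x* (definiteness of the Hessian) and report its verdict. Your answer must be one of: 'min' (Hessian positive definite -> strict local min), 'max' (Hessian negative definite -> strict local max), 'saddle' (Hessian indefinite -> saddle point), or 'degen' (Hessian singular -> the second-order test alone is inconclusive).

Compute the Hessian H = grad^2 f:
  H = [[-8, 2], [2, -7]]
Verify stationarity: grad f(x*) = H x* + g = (0, 0).
Eigenvalues of H: -9.5616, -5.4384.
Both eigenvalues < 0, so H is negative definite -> x* is a strict local max.

max


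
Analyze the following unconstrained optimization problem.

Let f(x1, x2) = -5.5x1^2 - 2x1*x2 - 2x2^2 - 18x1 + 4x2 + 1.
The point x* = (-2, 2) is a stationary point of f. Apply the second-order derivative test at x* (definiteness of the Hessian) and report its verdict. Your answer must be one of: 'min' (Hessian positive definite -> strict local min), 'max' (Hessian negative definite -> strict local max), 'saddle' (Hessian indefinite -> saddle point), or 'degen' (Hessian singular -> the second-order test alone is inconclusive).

Compute the Hessian H = grad^2 f:
  H = [[-11, -2], [-2, -4]]
Verify stationarity: grad f(x*) = H x* + g = (0, 0).
Eigenvalues of H: -11.5311, -3.4689.
Both eigenvalues < 0, so H is negative definite -> x* is a strict local max.

max


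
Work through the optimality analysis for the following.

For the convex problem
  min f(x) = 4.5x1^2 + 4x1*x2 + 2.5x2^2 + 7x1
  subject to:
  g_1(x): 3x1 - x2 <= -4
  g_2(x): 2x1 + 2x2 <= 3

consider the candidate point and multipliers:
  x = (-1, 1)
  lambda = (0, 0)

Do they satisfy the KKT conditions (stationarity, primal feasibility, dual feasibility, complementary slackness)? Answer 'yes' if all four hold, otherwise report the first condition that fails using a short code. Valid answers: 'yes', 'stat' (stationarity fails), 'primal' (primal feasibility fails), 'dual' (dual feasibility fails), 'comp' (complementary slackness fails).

Gradient of f: grad f(x) = Q x + c = (2, 1)
Constraint values g_i(x) = a_i^T x - b_i:
  g_1((-1, 1)) = 0
  g_2((-1, 1)) = -3
Stationarity residual: grad f(x) + sum_i lambda_i a_i = (2, 1)
  -> stationarity FAILS
Primal feasibility (all g_i <= 0): OK
Dual feasibility (all lambda_i >= 0): OK
Complementary slackness (lambda_i * g_i(x) = 0 for all i): OK

Verdict: the first failing condition is stationarity -> stat.

stat


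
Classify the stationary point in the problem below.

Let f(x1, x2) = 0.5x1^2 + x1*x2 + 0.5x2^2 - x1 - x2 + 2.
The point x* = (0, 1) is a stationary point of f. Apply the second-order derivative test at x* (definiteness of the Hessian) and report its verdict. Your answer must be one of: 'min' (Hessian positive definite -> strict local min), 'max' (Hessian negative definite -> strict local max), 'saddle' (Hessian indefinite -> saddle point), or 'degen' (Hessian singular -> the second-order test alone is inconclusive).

Compute the Hessian H = grad^2 f:
  H = [[1, 1], [1, 1]]
Verify stationarity: grad f(x*) = H x* + g = (0, 0).
Eigenvalues of H: 0, 2.
H has a zero eigenvalue (singular; positive semidefinite but not definite), so H is neither positive definite, negative definite, nor indefinite. The second-order test alone is inconclusive -> degen.
(Indeed, f is constant along the null direction of H through x*, so x* is not a strict local extremum.)

degen


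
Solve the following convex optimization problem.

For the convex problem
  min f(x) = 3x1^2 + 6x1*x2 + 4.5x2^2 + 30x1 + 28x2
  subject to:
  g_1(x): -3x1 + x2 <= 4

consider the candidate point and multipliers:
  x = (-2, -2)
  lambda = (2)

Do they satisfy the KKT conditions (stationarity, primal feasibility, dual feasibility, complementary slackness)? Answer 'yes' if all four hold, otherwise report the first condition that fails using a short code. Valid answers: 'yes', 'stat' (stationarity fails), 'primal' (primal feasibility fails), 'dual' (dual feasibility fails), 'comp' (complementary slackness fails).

Gradient of f: grad f(x) = Q x + c = (6, -2)
Constraint values g_i(x) = a_i^T x - b_i:
  g_1((-2, -2)) = 0
Stationarity residual: grad f(x) + sum_i lambda_i a_i = (0, 0)
  -> stationarity OK
Primal feasibility (all g_i <= 0): OK
Dual feasibility (all lambda_i >= 0): OK
Complementary slackness (lambda_i * g_i(x) = 0 for all i): OK

Verdict: yes, KKT holds.

yes


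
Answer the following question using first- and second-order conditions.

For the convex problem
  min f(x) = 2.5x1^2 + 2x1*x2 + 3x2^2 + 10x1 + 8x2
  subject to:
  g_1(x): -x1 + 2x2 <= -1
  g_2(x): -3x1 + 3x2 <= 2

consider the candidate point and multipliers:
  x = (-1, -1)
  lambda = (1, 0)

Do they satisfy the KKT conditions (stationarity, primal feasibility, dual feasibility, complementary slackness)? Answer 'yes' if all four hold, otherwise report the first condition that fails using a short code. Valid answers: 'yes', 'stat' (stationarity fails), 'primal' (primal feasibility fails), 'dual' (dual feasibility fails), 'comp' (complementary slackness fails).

Gradient of f: grad f(x) = Q x + c = (3, 0)
Constraint values g_i(x) = a_i^T x - b_i:
  g_1((-1, -1)) = 0
  g_2((-1, -1)) = -2
Stationarity residual: grad f(x) + sum_i lambda_i a_i = (2, 2)
  -> stationarity FAILS
Primal feasibility (all g_i <= 0): OK
Dual feasibility (all lambda_i >= 0): OK
Complementary slackness (lambda_i * g_i(x) = 0 for all i): OK

Verdict: the first failing condition is stationarity -> stat.

stat


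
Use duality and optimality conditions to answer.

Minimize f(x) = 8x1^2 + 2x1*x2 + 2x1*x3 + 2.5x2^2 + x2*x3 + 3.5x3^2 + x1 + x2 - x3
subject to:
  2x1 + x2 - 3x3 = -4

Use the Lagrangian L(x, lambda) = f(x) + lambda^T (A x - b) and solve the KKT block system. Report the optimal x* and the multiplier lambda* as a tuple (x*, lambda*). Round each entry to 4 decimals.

Form the Lagrangian:
  L(x, lambda) = (1/2) x^T Q x + c^T x + lambda^T (A x - b)
Stationarity (grad_x L = 0): Q x + c + A^T lambda = 0.
Primal feasibility: A x = b.

This gives the KKT block system:
  [ Q   A^T ] [ x     ]   [-c ]
  [ A    0  ] [ lambda ] = [ b ]

Solving the linear system:
  x*      = (-0.2958, -0.5687, 0.9466)
  lambda* = (1.4885)
  f(x*)   = 2.0716

x* = (-0.2958, -0.5687, 0.9466), lambda* = (1.4885)


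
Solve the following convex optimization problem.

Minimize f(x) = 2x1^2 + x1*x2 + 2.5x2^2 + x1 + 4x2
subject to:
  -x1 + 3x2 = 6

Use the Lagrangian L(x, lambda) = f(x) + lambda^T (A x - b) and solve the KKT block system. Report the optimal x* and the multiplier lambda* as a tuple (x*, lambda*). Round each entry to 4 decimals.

Form the Lagrangian:
  L(x, lambda) = (1/2) x^T Q x + c^T x + lambda^T (A x - b)
Stationarity (grad_x L = 0): Q x + c + A^T lambda = 0.
Primal feasibility: A x = b.

This gives the KKT block system:
  [ Q   A^T ] [ x     ]   [-c ]
  [ A    0  ] [ lambda ] = [ b ]

Solving the linear system:
  x*      = (-1.4681, 1.5106)
  lambda* = (-3.3617)
  f(x*)   = 12.3723

x* = (-1.4681, 1.5106), lambda* = (-3.3617)


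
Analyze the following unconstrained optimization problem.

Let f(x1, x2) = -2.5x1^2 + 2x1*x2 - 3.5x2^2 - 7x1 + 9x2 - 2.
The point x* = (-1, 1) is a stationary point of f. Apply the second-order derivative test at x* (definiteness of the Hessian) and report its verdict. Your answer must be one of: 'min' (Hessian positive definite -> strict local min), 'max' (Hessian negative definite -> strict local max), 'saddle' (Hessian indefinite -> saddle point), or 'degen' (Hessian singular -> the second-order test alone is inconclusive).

Compute the Hessian H = grad^2 f:
  H = [[-5, 2], [2, -7]]
Verify stationarity: grad f(x*) = H x* + g = (0, 0).
Eigenvalues of H: -8.2361, -3.7639.
Both eigenvalues < 0, so H is negative definite -> x* is a strict local max.

max


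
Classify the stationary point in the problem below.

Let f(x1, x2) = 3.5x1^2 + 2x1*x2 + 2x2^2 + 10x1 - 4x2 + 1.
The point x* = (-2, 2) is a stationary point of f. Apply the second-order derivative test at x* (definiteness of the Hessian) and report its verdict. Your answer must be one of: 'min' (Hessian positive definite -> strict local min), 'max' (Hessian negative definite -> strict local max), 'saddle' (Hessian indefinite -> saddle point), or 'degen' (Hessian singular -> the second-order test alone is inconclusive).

Compute the Hessian H = grad^2 f:
  H = [[7, 2], [2, 4]]
Verify stationarity: grad f(x*) = H x* + g = (0, 0).
Eigenvalues of H: 3, 8.
Both eigenvalues > 0, so H is positive definite -> x* is a strict local min.

min


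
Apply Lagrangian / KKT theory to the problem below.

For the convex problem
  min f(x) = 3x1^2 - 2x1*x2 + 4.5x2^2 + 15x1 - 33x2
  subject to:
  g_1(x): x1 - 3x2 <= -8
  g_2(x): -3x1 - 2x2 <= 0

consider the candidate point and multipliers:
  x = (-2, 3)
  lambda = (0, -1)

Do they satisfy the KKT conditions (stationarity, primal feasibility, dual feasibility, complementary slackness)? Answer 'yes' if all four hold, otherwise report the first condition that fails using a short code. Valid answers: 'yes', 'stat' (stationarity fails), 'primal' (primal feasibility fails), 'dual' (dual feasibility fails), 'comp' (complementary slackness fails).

Gradient of f: grad f(x) = Q x + c = (-3, -2)
Constraint values g_i(x) = a_i^T x - b_i:
  g_1((-2, 3)) = -3
  g_2((-2, 3)) = 0
Stationarity residual: grad f(x) + sum_i lambda_i a_i = (0, 0)
  -> stationarity OK
Primal feasibility (all g_i <= 0): OK
Dual feasibility (all lambda_i >= 0): FAILS
Complementary slackness (lambda_i * g_i(x) = 0 for all i): OK

Verdict: the first failing condition is dual_feasibility -> dual.

dual


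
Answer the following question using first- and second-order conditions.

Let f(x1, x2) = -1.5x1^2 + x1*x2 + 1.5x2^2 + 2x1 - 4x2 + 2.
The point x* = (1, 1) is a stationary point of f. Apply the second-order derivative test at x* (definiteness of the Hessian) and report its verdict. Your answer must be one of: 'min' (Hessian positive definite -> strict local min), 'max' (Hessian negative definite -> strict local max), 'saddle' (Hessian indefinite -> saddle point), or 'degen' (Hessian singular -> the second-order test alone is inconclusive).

Compute the Hessian H = grad^2 f:
  H = [[-3, 1], [1, 3]]
Verify stationarity: grad f(x*) = H x* + g = (0, 0).
Eigenvalues of H: -3.1623, 3.1623.
Eigenvalues have mixed signs, so H is indefinite -> x* is a saddle point.

saddle


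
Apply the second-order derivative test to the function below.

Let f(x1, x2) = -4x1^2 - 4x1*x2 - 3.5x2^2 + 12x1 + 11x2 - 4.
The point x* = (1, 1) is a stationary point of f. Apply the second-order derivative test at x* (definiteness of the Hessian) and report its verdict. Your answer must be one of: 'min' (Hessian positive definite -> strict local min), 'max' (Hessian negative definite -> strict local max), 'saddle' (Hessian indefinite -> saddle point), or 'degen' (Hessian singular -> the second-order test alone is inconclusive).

Compute the Hessian H = grad^2 f:
  H = [[-8, -4], [-4, -7]]
Verify stationarity: grad f(x*) = H x* + g = (0, 0).
Eigenvalues of H: -11.5311, -3.4689.
Both eigenvalues < 0, so H is negative definite -> x* is a strict local max.

max


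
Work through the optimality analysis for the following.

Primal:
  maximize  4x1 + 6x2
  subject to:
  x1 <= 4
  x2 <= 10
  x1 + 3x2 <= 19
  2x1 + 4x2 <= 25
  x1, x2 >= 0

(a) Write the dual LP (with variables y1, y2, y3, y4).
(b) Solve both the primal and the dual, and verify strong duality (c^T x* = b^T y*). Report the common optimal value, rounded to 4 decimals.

The standard primal-dual pair for 'max c^T x s.t. A x <= b, x >= 0' is:
  Dual:  min b^T y  s.t.  A^T y >= c,  y >= 0.

So the dual LP is:
  minimize  4y1 + 10y2 + 19y3 + 25y4
  subject to:
    y1 + y3 + 2y4 >= 4
    y2 + 3y3 + 4y4 >= 6
    y1, y2, y3, y4 >= 0

Solving the primal: x* = (4, 4.25).
  primal value c^T x* = 41.5.
Solving the dual: y* = (1, 0, 0, 1.5).
  dual value b^T y* = 41.5.
Strong duality: c^T x* = b^T y*. Confirmed.

41.5


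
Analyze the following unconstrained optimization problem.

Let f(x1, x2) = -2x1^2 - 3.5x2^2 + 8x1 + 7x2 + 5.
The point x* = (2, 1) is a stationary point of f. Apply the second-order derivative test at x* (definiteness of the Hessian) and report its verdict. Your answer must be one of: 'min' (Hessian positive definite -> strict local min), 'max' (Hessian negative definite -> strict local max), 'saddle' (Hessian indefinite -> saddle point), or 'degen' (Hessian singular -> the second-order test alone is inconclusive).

Compute the Hessian H = grad^2 f:
  H = [[-4, 0], [0, -7]]
Verify stationarity: grad f(x*) = H x* + g = (0, 0).
Eigenvalues of H: -7, -4.
Both eigenvalues < 0, so H is negative definite -> x* is a strict local max.

max


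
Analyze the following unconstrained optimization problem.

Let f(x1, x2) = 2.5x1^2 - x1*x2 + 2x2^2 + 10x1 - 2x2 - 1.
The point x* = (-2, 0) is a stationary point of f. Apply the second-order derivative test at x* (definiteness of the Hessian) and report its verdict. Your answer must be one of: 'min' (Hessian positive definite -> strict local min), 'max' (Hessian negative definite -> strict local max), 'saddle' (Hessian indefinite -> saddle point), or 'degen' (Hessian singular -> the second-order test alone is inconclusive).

Compute the Hessian H = grad^2 f:
  H = [[5, -1], [-1, 4]]
Verify stationarity: grad f(x*) = H x* + g = (0, 0).
Eigenvalues of H: 3.382, 5.618.
Both eigenvalues > 0, so H is positive definite -> x* is a strict local min.

min


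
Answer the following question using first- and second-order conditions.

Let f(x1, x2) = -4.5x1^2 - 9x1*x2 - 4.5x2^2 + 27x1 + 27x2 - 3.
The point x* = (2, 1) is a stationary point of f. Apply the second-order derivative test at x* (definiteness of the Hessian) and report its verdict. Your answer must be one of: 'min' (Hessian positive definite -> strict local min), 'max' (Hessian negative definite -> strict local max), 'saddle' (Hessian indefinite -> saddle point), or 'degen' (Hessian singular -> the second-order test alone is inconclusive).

Compute the Hessian H = grad^2 f:
  H = [[-9, -9], [-9, -9]]
Verify stationarity: grad f(x*) = H x* + g = (0, 0).
Eigenvalues of H: -18, 0.
H has a zero eigenvalue (singular; negative semidefinite but not definite), so H is neither positive definite, negative definite, nor indefinite. The second-order test alone is inconclusive -> degen.
(Indeed, f is constant along the null direction of H through x*, so x* is not a strict local extremum.)

degen


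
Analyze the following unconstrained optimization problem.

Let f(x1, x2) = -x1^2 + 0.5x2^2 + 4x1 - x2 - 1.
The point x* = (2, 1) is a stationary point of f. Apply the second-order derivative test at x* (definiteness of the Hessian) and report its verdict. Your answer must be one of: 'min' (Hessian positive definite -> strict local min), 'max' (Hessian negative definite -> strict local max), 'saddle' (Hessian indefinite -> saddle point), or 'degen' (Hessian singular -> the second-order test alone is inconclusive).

Compute the Hessian H = grad^2 f:
  H = [[-2, 0], [0, 1]]
Verify stationarity: grad f(x*) = H x* + g = (0, 0).
Eigenvalues of H: -2, 1.
Eigenvalues have mixed signs, so H is indefinite -> x* is a saddle point.

saddle


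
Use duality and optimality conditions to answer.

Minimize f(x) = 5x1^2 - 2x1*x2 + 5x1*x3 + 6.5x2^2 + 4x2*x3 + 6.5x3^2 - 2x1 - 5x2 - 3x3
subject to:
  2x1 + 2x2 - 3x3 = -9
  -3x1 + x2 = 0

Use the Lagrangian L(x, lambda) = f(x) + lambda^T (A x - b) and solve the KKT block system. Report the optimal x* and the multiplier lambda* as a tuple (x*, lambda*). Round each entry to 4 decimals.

Form the Lagrangian:
  L(x, lambda) = (1/2) x^T Q x + c^T x + lambda^T (A x - b)
Stationarity (grad_x L = 0): Q x + c + A^T lambda = 0.
Primal feasibility: A x = b.

This gives the KKT block system:
  [ Q   A^T ] [ x     ]   [-c ]
  [ A    0  ] [ lambda ] = [ b ]

Solving the linear system:
  x*      = (-0.4361, -1.3082, 1.8371)
  lambda* = (4.4898, 4.8069)
  f(x*)   = 21.1549

x* = (-0.4361, -1.3082, 1.8371), lambda* = (4.4898, 4.8069)


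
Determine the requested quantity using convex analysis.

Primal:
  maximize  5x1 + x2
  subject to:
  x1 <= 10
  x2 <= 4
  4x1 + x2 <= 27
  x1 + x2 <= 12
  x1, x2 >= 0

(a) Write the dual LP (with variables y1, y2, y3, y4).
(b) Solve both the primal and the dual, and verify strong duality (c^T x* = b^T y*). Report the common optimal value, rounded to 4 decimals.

The standard primal-dual pair for 'max c^T x s.t. A x <= b, x >= 0' is:
  Dual:  min b^T y  s.t.  A^T y >= c,  y >= 0.

So the dual LP is:
  minimize  10y1 + 4y2 + 27y3 + 12y4
  subject to:
    y1 + 4y3 + y4 >= 5
    y2 + y3 + y4 >= 1
    y1, y2, y3, y4 >= 0

Solving the primal: x* = (6.75, 0).
  primal value c^T x* = 33.75.
Solving the dual: y* = (0, 0, 1.25, 0).
  dual value b^T y* = 33.75.
Strong duality: c^T x* = b^T y*. Confirmed.

33.75
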